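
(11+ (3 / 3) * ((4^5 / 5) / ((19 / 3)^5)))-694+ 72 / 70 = -59100265207 / 86663465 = -681.95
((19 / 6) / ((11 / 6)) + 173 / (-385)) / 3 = 164 / 385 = 0.43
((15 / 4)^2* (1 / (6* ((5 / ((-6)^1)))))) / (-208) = 45 / 3328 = 0.01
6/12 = 1/2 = 0.50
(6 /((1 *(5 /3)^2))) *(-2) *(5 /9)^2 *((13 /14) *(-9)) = 78 /7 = 11.14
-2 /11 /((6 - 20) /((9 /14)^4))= 6561 /2958032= 0.00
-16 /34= -8 /17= -0.47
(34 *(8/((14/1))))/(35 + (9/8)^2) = 0.54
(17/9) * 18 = 34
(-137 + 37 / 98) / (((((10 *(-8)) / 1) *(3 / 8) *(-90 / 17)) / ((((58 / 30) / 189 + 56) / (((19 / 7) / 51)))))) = -204807163723 / 226233000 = -905.29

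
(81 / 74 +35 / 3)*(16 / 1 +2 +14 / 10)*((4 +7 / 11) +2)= 20060473 / 12210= 1642.95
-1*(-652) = 652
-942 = -942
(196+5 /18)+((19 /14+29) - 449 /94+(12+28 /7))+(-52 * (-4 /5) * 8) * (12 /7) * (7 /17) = 237981241 /503370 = 472.78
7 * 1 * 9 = 63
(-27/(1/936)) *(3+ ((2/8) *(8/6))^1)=-84240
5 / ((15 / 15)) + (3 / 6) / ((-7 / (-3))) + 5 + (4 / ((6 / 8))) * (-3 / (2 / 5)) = -417 / 14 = -29.79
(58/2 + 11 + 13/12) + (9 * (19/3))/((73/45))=76.22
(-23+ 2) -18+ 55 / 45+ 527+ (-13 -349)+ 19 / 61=70016 / 549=127.53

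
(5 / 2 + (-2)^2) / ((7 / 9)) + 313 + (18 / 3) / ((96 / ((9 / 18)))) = 71991 / 224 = 321.39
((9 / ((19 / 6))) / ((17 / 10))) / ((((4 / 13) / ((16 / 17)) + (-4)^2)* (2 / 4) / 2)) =37440 / 91409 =0.41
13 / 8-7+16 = 10.62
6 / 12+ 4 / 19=27 / 38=0.71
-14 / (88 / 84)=-147 / 11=-13.36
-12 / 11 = -1.09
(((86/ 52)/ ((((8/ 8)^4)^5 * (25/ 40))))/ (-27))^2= 29584/ 3080025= 0.01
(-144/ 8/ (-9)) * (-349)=-698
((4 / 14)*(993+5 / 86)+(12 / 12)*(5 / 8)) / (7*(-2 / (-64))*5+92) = 304324 / 99631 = 3.05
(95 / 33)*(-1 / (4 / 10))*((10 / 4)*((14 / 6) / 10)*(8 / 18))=-3325 / 1782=-1.87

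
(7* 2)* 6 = 84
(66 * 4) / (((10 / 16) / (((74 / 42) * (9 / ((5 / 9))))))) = 2109888 / 175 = 12056.50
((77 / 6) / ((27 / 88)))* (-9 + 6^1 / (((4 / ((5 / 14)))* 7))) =-70543 / 189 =-373.24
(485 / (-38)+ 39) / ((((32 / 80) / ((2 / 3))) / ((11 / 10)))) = 10967 / 228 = 48.10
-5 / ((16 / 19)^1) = -95 / 16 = -5.94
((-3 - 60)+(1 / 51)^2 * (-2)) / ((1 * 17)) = -163865 / 44217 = -3.71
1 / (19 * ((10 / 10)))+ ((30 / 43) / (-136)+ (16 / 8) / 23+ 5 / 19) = 508069 / 1277788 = 0.40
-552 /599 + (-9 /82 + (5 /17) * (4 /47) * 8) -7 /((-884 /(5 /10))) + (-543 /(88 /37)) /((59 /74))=-380352847181003 /1324449776936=-287.18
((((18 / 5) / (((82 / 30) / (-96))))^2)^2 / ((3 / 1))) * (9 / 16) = 135413275557888 / 2825761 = 47920993.87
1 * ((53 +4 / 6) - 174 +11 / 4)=-1411 / 12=-117.58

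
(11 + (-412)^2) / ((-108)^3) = -56585 / 419904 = -0.13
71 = 71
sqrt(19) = 4.36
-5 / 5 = -1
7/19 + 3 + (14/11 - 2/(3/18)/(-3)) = 1806/209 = 8.64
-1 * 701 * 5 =-3505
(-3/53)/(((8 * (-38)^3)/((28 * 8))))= 21/727054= 0.00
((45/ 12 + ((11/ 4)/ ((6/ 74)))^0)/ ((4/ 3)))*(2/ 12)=19/ 32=0.59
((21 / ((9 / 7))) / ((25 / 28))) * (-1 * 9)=-4116 / 25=-164.64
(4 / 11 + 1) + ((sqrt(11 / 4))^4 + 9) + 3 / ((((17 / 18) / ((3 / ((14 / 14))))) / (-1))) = 25123 / 2992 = 8.40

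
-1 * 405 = -405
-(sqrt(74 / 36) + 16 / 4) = -4 -sqrt(74) / 6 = -5.43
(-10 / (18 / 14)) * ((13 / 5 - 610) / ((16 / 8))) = 21259 / 9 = 2362.11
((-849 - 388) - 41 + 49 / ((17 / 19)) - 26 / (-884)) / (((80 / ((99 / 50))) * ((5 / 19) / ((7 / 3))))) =-182534121 / 680000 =-268.43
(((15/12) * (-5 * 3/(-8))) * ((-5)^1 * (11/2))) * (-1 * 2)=4125/32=128.91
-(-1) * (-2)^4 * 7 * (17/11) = 1904/11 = 173.09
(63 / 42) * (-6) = -9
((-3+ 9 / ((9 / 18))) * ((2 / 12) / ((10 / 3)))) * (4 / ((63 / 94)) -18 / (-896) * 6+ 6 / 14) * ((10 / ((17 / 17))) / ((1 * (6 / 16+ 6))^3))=75080 / 397953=0.19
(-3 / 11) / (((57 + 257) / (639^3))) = -782751357 / 3454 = -226621.70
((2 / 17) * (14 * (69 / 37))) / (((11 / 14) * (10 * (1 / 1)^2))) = 13524 / 34595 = 0.39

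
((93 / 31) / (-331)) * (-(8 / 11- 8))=-240 / 3641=-0.07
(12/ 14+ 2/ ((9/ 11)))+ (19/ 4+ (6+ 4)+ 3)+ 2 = 5809/ 252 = 23.05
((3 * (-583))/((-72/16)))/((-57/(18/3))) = -2332/57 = -40.91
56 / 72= 0.78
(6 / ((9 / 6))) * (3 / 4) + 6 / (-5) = 9 / 5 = 1.80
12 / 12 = 1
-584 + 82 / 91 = -583.10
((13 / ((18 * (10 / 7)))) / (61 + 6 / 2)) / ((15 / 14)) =637 / 86400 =0.01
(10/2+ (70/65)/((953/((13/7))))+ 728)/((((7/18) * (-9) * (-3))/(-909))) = -60474558/953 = -63457.04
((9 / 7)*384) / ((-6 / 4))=-2304 / 7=-329.14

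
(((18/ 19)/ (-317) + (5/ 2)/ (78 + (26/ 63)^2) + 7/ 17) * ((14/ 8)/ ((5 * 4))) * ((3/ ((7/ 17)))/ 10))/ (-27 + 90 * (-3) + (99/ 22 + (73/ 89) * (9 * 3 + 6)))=-99692981807/ 941756904850112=-0.00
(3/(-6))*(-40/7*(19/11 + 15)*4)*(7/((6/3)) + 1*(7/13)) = 110400/143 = 772.03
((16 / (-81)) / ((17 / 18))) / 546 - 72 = -3007384 / 41769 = -72.00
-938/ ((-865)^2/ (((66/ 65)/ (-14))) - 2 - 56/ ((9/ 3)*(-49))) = 216678/ 2383096999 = 0.00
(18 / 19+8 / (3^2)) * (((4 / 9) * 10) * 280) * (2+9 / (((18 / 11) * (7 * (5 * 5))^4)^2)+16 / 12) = 530316654492187500607904 / 69622156329345703125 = 7617.07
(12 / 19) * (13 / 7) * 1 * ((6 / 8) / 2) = 117 / 266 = 0.44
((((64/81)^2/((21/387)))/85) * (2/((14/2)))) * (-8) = -2818048/9108855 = -0.31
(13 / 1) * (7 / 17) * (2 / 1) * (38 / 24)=1729 / 102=16.95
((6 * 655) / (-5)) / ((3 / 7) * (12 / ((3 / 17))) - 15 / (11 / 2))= -10087 / 339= -29.76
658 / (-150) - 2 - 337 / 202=-122033 / 15150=-8.05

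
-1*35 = -35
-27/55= -0.49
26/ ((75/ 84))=728/ 25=29.12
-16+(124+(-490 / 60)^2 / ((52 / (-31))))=127745 / 1872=68.24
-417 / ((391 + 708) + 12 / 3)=-417 / 1103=-0.38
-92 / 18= -46 / 9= -5.11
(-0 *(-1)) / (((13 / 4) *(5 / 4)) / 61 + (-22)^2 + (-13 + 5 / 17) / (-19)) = 0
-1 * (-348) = 348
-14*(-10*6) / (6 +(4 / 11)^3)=15972 / 115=138.89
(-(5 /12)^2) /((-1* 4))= 0.04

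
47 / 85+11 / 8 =1311 / 680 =1.93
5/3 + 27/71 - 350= -74114/213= -347.95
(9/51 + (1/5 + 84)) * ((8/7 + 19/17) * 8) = 1525.87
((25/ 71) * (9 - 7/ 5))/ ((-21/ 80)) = -15200/ 1491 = -10.19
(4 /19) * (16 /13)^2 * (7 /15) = 7168 /48165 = 0.15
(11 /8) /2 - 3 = -37 /16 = -2.31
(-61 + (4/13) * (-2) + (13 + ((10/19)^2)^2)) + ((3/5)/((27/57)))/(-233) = -287436076927/5921134635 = -48.54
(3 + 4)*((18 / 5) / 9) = 14 / 5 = 2.80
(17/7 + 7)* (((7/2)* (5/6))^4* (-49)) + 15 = -115496285/3456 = -33419.06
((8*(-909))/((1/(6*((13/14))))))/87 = -94536/203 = -465.69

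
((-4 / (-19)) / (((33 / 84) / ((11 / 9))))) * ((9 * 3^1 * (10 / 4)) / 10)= 84 / 19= 4.42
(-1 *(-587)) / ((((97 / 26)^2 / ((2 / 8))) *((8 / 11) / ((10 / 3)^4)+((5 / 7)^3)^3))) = 55043984534288750 / 283437759618053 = 194.20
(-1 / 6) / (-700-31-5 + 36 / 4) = 1 / 4362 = 0.00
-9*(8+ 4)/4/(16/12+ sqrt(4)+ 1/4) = -324/43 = -7.53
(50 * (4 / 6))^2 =10000 / 9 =1111.11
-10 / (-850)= 0.01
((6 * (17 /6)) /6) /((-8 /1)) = -17 /48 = -0.35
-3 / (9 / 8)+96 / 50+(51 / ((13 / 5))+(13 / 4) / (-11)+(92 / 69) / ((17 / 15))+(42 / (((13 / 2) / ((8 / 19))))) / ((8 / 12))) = 330214939 / 13856700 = 23.83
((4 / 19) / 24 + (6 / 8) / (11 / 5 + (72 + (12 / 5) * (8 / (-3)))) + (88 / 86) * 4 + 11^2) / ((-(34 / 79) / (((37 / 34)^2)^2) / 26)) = -266784766674092563 / 25167862674624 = -10600.22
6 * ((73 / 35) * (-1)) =-438 / 35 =-12.51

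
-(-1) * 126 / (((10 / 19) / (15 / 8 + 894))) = 8578899 / 40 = 214472.48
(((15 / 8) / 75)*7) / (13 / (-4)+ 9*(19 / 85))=-119 / 842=-0.14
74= 74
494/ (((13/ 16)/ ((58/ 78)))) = 17632/ 39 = 452.10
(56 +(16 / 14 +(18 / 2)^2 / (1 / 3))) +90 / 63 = 2111 / 7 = 301.57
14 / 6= 7 / 3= 2.33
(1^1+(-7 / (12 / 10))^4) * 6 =1501921 / 216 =6953.34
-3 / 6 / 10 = -1 / 20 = -0.05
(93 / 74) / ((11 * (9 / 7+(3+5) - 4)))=651 / 30118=0.02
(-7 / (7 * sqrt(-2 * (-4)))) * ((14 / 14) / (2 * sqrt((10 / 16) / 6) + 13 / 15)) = -195 * sqrt(2) / 301 + 75 * sqrt(30) / 602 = -0.23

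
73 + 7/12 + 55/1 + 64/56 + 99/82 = 450935/3444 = 130.93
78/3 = 26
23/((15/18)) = 138/5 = 27.60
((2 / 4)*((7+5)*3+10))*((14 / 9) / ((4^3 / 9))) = 161 / 32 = 5.03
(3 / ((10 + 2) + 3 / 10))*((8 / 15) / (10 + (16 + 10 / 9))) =12 / 2501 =0.00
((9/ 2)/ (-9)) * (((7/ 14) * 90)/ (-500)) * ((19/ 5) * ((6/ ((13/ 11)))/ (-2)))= -5643/ 13000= -0.43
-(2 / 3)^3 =-8 / 27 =-0.30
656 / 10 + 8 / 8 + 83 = 748 / 5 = 149.60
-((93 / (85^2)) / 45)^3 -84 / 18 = -5940104871123541 / 1272879615234375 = -4.67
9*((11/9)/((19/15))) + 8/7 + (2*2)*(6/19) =1475/133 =11.09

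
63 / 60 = 21 / 20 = 1.05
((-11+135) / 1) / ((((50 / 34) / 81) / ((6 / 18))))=2276.64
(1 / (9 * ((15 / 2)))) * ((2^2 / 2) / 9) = 4 / 1215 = 0.00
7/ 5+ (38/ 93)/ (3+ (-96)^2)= 6001759/ 4286835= 1.40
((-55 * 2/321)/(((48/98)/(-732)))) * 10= 1643950/321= 5121.34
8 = 8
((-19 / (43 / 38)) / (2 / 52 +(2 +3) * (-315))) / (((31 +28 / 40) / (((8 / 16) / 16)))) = 23465 / 2232703276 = 0.00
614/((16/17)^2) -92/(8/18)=62227/128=486.15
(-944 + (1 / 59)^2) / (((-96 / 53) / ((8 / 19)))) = 174161339 / 793668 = 219.44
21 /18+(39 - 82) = -251 /6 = -41.83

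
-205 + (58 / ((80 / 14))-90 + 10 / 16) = -11369 / 40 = -284.22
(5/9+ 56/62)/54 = 0.03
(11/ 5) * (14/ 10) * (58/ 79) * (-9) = -40194/ 1975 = -20.35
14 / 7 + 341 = 343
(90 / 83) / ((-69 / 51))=-1530 / 1909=-0.80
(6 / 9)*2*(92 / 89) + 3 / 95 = 35761 / 25365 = 1.41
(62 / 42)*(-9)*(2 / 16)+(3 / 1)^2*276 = 139011 / 56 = 2482.34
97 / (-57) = -97 / 57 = -1.70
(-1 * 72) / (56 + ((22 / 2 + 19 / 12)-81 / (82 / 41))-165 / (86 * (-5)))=-37152 / 14689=-2.53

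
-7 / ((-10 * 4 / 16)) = 14 / 5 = 2.80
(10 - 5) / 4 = 5 / 4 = 1.25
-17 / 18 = -0.94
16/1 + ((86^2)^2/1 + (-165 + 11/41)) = 2242727358/41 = 54700667.27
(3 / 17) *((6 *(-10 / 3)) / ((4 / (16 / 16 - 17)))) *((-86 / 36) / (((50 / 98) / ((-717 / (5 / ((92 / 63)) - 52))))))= -370629728 / 379865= -975.69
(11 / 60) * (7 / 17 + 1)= 22 / 85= 0.26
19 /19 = 1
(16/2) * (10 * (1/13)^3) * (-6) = -480/2197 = -0.22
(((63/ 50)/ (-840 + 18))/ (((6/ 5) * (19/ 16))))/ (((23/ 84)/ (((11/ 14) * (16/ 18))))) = -2464/ 898035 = -0.00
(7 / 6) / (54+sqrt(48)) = 21 / 956 - 7*sqrt(3) / 4302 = 0.02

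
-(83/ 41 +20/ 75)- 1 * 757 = -466964/ 615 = -759.29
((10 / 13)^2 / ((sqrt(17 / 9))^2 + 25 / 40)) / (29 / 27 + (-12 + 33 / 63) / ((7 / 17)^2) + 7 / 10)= -0.00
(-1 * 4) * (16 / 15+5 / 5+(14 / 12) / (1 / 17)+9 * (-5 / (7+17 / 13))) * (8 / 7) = -75.35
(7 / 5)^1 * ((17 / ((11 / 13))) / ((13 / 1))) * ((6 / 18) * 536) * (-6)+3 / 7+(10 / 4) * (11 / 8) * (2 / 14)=-14281951 / 6160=-2318.50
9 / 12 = 3 / 4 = 0.75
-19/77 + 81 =6218/77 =80.75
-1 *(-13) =13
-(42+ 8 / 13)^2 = -306916 / 169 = -1816.07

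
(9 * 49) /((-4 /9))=-3969 /4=-992.25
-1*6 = -6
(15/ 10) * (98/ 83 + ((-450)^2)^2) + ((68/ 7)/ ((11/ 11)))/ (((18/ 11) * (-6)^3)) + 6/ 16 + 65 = 61509375067.12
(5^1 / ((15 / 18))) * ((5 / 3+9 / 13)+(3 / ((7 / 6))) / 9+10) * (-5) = -34520 / 91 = -379.34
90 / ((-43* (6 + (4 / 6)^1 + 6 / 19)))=-2565 / 8557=-0.30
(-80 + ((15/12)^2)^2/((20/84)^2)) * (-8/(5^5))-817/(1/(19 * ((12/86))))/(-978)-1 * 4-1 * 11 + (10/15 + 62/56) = -10.92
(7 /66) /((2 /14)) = 49 /66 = 0.74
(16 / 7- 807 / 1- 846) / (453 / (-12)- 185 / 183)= 8458260 / 198611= 42.59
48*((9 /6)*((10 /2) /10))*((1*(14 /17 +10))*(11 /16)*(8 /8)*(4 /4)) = 4554 /17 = 267.88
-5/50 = -1/10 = -0.10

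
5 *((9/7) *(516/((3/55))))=425700/7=60814.29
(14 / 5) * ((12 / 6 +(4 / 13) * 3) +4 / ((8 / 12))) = 1624 / 65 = 24.98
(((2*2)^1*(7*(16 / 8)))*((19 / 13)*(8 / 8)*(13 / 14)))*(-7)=-532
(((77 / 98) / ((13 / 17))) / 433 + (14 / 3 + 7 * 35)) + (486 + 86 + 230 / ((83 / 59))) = 19331552393 / 19622694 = 985.16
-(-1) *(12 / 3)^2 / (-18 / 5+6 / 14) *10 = -5600 / 111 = -50.45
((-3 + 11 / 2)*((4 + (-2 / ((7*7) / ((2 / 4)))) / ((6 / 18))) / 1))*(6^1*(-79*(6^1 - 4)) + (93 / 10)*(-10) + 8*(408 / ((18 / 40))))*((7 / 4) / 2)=17984705 / 336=53525.91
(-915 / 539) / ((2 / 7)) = -915 / 154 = -5.94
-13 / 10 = -1.30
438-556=-118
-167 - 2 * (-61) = -45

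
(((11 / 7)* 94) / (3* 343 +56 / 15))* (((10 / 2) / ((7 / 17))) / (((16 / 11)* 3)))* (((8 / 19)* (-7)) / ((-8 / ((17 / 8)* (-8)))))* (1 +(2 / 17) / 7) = -292453975 / 115376968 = -2.53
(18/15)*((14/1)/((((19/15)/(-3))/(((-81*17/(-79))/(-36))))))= 19.27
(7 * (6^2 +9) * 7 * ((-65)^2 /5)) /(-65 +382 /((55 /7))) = -102477375 /901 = -113737.38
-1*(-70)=70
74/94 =37/47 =0.79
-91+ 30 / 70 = -634 / 7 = -90.57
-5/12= -0.42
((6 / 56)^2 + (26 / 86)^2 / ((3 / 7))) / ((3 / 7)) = 977395 / 1863792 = 0.52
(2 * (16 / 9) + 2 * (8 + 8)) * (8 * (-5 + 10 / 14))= -25600 / 21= -1219.05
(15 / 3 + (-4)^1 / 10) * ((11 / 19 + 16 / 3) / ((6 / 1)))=7751 / 1710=4.53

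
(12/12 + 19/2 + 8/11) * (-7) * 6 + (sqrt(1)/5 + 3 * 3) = -25429/55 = -462.35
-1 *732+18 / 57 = -13902 / 19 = -731.68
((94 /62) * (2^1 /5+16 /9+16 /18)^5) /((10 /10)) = 9680259872 /23540625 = 411.22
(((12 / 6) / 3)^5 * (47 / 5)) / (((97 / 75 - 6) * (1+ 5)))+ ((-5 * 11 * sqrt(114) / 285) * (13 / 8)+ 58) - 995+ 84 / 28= -80121346 / 85779 - 143 * sqrt(114) / 456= -937.39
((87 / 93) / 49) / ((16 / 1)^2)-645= -250817251 / 388864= -645.00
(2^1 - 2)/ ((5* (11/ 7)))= 0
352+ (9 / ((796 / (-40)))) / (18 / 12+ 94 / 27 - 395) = 1475285788 / 4191139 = 352.00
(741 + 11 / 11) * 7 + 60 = 5254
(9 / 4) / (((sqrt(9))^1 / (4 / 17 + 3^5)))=182.43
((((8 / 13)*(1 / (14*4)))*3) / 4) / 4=3 / 1456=0.00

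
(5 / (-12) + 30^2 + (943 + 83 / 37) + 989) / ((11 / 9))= 3774657 / 1628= 2318.59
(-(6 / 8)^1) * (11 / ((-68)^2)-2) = 27711 / 18496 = 1.50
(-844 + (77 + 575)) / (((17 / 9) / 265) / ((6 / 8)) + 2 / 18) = -1373760 / 863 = -1591.84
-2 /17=-0.12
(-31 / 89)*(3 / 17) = -93 / 1513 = -0.06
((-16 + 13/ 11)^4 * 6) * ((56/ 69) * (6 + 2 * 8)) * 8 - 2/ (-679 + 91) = 371908199489941/ 9000222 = 41322114.00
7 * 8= 56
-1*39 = -39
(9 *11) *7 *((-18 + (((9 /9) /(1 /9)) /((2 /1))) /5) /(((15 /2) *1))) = -39501 /25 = -1580.04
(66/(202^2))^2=1089/416241604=0.00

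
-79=-79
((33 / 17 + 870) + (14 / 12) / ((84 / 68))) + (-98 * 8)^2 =188351839 / 306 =615528.89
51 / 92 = 0.55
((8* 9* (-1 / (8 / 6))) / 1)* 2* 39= -4212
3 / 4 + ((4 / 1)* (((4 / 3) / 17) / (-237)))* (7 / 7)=36197 / 48348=0.75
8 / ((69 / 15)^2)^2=5000 / 279841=0.02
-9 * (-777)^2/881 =-5433561/881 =-6167.49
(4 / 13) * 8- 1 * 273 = -270.54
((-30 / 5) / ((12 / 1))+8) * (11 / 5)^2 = 363 / 10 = 36.30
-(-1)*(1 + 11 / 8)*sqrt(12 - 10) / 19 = sqrt(2) / 8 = 0.18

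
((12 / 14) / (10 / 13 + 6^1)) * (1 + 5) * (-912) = -53352 / 77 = -692.88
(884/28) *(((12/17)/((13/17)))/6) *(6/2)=102/7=14.57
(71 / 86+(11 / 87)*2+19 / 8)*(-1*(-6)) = 103355 / 4988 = 20.72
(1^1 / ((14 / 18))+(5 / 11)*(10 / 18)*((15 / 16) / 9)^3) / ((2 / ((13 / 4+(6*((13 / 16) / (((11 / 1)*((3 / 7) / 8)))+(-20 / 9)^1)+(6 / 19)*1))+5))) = 866435219477 / 384427524096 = 2.25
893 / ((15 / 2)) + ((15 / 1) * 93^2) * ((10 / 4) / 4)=9744413 / 120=81203.44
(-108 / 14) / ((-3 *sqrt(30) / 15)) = 9 *sqrt(30) / 7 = 7.04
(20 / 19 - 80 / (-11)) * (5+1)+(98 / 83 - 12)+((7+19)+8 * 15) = 3211500 / 17347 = 185.13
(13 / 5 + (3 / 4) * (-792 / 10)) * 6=-1704 / 5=-340.80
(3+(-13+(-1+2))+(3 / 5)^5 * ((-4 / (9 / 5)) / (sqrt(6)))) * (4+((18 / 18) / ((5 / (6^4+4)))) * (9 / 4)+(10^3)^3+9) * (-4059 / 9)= 8118004854564 * sqrt(6) / 625+4059002427282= 4090818378678.99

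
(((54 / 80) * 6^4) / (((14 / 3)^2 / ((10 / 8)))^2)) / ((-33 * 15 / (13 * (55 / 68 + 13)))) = -240270381 / 229881344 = -1.05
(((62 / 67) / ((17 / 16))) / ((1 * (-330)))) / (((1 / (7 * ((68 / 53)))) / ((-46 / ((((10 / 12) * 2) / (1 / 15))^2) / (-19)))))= -638848 / 6957740625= -0.00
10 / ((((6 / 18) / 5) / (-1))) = -150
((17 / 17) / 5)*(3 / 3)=1 / 5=0.20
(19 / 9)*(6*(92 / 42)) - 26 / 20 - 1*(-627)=653.45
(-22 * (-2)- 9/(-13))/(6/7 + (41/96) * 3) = 130144/6227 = 20.90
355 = 355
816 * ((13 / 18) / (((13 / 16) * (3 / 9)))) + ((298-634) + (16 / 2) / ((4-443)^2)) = 354606648 / 192721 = 1840.00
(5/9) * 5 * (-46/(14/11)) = -6325/63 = -100.40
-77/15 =-5.13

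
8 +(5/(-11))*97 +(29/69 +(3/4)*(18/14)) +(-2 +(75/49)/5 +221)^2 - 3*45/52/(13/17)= 29601107589773/615957342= 48057.07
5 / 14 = 0.36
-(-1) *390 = 390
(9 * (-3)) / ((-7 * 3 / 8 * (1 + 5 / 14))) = 7.58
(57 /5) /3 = 19 /5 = 3.80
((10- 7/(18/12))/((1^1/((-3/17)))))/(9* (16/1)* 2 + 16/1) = -1/323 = -0.00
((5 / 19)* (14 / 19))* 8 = 560 / 361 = 1.55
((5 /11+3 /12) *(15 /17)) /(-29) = -465 /21692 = -0.02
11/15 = 0.73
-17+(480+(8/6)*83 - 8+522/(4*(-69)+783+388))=1520381/2685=566.25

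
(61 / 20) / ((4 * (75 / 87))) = 1769 / 2000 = 0.88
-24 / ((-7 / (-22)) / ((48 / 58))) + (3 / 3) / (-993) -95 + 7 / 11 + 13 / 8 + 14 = -2504088803 / 17738952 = -141.16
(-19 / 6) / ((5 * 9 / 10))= -0.70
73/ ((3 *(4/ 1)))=73/ 12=6.08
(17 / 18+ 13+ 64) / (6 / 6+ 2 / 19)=26657 / 378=70.52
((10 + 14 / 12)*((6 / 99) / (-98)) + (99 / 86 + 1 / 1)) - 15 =-2681618 / 208593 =-12.86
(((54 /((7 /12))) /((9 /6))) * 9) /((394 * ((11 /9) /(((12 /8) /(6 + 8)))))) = 13122 /106183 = 0.12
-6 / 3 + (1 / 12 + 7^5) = 201661 / 12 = 16805.08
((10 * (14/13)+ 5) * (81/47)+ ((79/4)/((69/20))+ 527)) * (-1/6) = -23604883/252954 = -93.32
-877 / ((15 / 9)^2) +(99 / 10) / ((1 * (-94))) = -1484379 / 4700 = -315.83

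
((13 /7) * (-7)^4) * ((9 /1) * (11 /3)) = 147147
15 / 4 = 3.75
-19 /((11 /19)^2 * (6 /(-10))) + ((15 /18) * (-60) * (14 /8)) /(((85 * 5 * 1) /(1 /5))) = 5827609 /61710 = 94.44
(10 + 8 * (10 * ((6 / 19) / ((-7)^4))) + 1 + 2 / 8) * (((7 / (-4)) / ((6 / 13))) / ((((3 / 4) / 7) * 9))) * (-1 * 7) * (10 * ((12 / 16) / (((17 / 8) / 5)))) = 222600625 / 40698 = 5469.57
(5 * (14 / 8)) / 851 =35 / 3404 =0.01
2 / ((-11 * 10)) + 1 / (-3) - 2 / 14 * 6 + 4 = 3224 / 1155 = 2.79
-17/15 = -1.13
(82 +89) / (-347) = -171 / 347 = -0.49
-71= -71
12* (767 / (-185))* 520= -957216 / 37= -25870.70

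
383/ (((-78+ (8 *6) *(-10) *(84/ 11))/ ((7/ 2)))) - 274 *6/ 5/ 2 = -67844087/ 411780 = -164.76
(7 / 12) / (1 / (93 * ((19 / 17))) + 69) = 589 / 69680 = 0.01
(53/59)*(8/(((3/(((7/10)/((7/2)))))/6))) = 848/295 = 2.87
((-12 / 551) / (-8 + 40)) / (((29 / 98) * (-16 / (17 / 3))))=833 / 1022656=0.00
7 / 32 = 0.22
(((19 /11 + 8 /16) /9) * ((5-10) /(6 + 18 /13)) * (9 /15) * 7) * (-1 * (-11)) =-7.74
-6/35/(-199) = 6/6965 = 0.00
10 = 10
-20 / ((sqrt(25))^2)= -4 / 5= -0.80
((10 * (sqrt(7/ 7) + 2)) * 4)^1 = 120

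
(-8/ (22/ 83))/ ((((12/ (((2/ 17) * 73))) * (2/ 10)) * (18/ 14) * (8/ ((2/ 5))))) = -42413/ 10098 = -4.20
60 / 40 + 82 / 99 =461 / 198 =2.33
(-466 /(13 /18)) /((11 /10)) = -83880 /143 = -586.57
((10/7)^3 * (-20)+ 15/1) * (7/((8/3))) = -44565/392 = -113.69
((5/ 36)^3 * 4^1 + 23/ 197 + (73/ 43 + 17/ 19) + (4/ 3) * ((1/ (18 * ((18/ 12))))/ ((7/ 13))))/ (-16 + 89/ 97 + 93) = 3583913849911/ 99320917149216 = 0.04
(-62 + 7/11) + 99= 414/11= 37.64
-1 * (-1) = 1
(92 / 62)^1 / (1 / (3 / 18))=23 / 93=0.25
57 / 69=0.83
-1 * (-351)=351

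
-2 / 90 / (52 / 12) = -1 / 195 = -0.01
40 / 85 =8 / 17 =0.47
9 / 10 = 0.90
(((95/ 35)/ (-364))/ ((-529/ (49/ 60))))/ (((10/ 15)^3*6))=57/ 8802560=0.00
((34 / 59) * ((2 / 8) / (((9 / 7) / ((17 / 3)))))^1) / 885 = 2023 / 2819610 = 0.00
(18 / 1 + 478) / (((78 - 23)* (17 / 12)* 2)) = 2976 / 935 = 3.18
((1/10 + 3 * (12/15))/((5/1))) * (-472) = -236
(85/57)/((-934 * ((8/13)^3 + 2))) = -186745/261185628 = -0.00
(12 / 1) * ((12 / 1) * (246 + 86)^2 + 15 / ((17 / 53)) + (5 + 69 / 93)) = 8365010964 / 527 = 15872886.08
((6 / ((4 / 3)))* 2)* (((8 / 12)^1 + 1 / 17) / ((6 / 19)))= 703 / 34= 20.68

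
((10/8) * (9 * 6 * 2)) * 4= 540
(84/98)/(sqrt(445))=6 * sqrt(445)/3115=0.04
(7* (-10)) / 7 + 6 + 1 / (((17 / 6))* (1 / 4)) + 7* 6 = 670 / 17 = 39.41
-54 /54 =-1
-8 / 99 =-0.08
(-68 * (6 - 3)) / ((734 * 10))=-51 / 1835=-0.03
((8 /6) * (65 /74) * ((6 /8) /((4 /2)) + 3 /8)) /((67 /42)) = 1365 /2479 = 0.55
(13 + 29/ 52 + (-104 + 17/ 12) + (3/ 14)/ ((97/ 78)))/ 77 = -1.15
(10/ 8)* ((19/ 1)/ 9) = 95/ 36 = 2.64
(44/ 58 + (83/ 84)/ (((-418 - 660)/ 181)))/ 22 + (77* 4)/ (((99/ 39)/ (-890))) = -6238623155843/ 57772176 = -107986.64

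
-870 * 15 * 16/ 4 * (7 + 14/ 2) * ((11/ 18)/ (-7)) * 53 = 3381400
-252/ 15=-84/ 5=-16.80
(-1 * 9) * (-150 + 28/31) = 41598/31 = 1341.87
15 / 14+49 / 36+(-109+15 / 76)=-127325 / 1197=-106.37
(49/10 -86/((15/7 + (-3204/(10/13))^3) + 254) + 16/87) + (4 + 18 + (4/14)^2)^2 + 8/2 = 2262079291674654070189/4554377711349375210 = 496.68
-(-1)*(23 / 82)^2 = 529 / 6724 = 0.08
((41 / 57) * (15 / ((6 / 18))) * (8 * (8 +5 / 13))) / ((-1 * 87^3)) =-178760 / 54216747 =-0.00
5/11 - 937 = -10302/11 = -936.55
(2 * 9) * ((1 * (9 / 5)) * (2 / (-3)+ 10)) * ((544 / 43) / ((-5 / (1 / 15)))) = -274176 / 5375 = -51.01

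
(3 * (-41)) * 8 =-984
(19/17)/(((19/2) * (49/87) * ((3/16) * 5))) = 928/4165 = 0.22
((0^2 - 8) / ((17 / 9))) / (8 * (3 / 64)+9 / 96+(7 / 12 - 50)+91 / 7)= 6912 / 58667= 0.12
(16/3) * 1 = 16/3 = 5.33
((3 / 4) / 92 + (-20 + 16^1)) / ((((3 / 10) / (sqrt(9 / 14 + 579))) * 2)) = -7345 * sqrt(113610) / 15456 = -160.18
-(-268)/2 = 134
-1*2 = -2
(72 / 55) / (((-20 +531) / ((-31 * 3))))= -6696 / 28105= -0.24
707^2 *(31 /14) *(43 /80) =95185531 /160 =594909.57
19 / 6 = 3.17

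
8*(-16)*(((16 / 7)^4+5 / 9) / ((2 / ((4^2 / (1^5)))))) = -616272896 / 21609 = -28519.27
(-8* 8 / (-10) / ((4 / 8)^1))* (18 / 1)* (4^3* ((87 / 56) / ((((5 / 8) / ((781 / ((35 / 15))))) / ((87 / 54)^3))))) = 565643736064 / 11025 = 51305554.29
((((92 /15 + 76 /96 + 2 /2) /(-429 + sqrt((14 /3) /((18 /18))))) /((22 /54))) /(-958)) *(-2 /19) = -1001403 /200989760360 - 8559 *sqrt(42) /2210887363960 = -0.00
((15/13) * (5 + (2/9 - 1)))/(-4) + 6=373/78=4.78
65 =65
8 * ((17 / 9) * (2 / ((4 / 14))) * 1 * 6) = 1904 / 3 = 634.67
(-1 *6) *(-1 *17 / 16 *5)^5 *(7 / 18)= 31059371875 / 3145728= 9873.51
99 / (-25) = -99 / 25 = -3.96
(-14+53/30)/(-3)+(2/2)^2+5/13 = 6391/1170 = 5.46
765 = 765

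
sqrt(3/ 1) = sqrt(3) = 1.73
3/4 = 0.75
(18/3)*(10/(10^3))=3/50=0.06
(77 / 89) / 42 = 11 / 534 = 0.02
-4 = -4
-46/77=-0.60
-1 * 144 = -144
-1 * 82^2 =-6724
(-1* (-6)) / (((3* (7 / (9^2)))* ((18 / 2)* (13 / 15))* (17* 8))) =135 / 6188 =0.02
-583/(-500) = 583/500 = 1.17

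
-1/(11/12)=-12/11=-1.09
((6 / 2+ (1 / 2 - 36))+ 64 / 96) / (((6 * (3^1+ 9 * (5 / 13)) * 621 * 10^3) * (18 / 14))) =-2483 / 2414448000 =-0.00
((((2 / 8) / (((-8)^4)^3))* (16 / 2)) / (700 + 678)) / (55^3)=1 / 7877476827004928000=0.00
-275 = -275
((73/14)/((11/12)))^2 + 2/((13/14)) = 2659984/77077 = 34.51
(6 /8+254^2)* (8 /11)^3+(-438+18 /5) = 162271948 /6655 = 24383.46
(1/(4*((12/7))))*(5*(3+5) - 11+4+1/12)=2779/576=4.82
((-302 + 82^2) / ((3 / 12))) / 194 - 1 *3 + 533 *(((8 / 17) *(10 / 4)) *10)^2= 2071667817 / 28033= 73901.04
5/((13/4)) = 1.54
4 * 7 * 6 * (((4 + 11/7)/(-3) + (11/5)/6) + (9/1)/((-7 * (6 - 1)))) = -1468/5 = -293.60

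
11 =11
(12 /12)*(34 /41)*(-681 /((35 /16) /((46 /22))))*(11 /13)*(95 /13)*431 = -69775783008 /48503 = -1438586.95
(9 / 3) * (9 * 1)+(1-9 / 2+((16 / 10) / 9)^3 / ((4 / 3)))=1427881 / 60750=23.50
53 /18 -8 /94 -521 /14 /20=118277 /118440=1.00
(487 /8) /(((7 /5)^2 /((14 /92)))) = 12175 /2576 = 4.73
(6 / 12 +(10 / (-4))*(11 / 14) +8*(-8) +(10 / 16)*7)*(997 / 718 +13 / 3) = -42163825 / 120624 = -349.55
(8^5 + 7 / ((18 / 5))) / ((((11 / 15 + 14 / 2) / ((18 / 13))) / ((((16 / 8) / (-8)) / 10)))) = -1769577 / 12064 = -146.68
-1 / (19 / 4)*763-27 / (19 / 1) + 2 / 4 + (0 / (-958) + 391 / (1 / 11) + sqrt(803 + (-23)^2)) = 6*sqrt(37) + 157299 / 38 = 4175.94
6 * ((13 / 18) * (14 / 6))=91 / 9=10.11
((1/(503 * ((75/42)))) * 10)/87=28/218805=0.00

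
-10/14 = -5/7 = -0.71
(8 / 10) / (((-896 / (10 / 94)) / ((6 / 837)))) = -1 / 1468656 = -0.00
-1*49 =-49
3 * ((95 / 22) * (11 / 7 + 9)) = 10545 / 77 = 136.95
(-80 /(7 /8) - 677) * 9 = -48411 /7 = -6915.86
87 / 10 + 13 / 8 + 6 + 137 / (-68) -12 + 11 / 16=3.00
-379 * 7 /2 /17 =-2653 /34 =-78.03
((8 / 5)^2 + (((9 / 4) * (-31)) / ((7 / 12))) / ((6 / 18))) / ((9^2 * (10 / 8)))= -249308 / 70875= -3.52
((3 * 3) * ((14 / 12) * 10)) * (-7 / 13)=-735 / 13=-56.54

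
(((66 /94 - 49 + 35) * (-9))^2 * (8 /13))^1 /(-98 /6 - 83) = -379687500 /4278833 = -88.74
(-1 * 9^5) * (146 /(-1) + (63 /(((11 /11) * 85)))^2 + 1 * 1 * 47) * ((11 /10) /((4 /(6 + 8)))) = 1617073457769 /72250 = 22381639.55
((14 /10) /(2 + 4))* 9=21 /10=2.10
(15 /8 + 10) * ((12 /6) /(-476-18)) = -5 /104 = -0.05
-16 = -16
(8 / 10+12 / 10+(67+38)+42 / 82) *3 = 13224 / 41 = 322.54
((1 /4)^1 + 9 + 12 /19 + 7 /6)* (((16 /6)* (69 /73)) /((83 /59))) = 6836566 /345363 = 19.80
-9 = -9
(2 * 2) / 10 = 2 / 5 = 0.40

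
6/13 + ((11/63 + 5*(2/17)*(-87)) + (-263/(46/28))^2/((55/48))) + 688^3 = 131930818844200081/405089685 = 325682987.57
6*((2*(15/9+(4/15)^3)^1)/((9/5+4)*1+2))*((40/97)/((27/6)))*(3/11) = 364096/5617755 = 0.06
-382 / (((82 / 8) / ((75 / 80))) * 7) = -2865 / 574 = -4.99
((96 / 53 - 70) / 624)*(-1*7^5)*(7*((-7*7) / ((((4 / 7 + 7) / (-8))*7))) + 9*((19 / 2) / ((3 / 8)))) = 8660193311 / 16854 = 513836.08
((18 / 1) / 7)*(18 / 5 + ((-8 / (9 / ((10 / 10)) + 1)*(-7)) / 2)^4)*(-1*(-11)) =1840.43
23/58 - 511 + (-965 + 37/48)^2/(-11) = -62496647861/734976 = -85032.23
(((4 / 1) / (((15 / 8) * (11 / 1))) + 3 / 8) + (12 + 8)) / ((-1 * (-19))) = 1429 / 1320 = 1.08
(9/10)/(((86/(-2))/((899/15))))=-2697/2150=-1.25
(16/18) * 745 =5960/9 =662.22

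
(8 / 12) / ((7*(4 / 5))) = 5 / 42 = 0.12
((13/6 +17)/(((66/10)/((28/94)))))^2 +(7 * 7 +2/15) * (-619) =-3292246175884/108252045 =-30412.79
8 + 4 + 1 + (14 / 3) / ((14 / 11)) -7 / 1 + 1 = 10.67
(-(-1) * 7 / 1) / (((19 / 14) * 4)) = 1.29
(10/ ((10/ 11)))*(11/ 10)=121/ 10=12.10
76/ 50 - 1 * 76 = -74.48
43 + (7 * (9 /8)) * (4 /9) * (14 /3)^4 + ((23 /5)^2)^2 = 108878996 /50625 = 2150.70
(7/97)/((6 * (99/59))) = 413/57618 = 0.01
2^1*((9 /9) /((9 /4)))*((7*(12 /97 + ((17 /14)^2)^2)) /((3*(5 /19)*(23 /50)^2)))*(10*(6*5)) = 4067201275000 /158403231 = 25676.25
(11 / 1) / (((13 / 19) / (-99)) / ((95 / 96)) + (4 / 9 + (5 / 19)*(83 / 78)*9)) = 51106770 / 13741697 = 3.72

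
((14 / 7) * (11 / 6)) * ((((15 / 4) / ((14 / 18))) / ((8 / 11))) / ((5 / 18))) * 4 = 9801 / 28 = 350.04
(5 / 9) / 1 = 5 / 9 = 0.56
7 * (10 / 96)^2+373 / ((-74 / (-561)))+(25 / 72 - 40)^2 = 3375945079 / 767232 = 4400.16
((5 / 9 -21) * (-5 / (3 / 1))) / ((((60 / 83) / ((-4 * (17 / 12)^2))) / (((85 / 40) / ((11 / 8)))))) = -9378917 / 16038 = -584.79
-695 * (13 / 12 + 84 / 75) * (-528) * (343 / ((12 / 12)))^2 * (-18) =-8561102197032 / 5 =-1712220439406.40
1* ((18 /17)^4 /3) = 0.42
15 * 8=120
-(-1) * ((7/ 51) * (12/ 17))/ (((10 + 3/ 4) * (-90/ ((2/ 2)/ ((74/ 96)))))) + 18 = 124144834/ 6896985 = 18.00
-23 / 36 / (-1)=23 / 36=0.64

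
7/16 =0.44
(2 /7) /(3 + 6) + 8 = 506 /63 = 8.03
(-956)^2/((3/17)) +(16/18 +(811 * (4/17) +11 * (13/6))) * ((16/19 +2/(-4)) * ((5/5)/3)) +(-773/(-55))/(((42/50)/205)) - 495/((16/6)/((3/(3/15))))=27825735076283/5372136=5179640.85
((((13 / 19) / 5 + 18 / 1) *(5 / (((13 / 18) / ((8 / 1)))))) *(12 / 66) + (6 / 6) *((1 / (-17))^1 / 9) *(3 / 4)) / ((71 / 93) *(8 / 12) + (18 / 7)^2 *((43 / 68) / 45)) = 2306456716515 / 7601111804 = 303.44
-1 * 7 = -7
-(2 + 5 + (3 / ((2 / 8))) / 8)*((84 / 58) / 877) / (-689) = 357 / 17523337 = 0.00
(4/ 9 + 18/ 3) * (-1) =-58/ 9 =-6.44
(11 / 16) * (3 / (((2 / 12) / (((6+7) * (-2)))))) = -1287 / 4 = -321.75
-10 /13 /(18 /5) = -25 /117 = -0.21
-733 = -733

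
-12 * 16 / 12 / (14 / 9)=-72 / 7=-10.29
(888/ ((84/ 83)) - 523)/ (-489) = -827/ 1141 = -0.72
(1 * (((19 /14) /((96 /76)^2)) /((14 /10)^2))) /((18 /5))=857375 /7112448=0.12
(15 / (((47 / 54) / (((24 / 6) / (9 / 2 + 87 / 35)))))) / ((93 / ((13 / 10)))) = 32760 / 237491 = 0.14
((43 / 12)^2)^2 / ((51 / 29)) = 99145229 / 1057536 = 93.75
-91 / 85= -1.07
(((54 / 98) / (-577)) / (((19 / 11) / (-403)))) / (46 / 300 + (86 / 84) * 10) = 5984550 / 279107017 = 0.02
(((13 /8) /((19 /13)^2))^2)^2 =23298085122481 /69564674215936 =0.33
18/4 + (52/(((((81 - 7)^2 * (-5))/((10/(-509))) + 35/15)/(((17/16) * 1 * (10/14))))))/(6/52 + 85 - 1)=4.50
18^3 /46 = 2916 /23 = 126.78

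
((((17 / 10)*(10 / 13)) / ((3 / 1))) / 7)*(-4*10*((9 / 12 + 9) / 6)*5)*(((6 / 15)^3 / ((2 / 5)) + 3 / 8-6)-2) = 25381 / 168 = 151.08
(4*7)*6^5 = 217728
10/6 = 5/3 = 1.67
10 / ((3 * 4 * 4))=5 / 24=0.21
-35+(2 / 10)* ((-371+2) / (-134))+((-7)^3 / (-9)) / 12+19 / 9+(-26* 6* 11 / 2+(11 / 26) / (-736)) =-153554678231 / 173085120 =-887.16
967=967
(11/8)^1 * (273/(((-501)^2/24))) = 1001/27889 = 0.04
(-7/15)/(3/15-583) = 7/8742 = 0.00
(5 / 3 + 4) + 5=32 / 3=10.67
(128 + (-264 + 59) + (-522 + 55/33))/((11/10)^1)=-17920/33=-543.03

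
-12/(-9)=1.33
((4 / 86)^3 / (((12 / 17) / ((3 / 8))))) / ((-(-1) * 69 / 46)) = 17 / 477042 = 0.00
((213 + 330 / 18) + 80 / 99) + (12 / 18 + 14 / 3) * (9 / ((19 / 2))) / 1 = 446162 / 1881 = 237.19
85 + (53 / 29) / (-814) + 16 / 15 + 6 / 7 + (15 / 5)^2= 237754067 / 2478630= 95.92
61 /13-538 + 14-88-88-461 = -15032 /13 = -1156.31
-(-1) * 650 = 650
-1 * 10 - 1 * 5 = -15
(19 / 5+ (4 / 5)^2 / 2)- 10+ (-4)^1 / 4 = -172 / 25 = -6.88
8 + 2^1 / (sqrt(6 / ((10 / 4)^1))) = 9.29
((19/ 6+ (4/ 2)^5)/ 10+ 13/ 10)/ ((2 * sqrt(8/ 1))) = 289 * sqrt(2)/ 480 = 0.85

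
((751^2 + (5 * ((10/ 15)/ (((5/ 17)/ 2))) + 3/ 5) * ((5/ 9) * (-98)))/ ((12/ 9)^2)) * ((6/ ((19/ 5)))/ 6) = 3998375/ 48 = 83299.48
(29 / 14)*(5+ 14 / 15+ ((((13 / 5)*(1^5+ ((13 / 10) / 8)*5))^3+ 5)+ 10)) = 260.14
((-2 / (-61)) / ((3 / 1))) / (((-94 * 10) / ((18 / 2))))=-3 / 28670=-0.00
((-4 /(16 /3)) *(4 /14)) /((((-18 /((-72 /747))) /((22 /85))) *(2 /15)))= -22 /9877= -0.00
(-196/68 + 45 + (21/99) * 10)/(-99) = -24818/55539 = -0.45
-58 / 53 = -1.09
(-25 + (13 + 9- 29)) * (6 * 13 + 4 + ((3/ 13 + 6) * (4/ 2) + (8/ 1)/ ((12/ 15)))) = -43456/ 13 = -3342.77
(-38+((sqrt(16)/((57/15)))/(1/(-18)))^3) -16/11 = -516192806/75449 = -6841.61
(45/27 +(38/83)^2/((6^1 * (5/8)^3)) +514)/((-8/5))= -1332530039/4133400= -322.38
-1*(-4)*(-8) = -32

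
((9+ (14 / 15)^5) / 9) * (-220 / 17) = -13.96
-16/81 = -0.20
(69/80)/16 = 69/1280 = 0.05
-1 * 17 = -17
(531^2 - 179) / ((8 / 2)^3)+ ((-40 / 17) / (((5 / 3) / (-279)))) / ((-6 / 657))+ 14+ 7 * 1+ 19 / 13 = -273720433 / 7072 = -38704.81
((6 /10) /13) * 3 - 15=-966 /65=-14.86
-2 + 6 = 4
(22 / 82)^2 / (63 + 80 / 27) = 0.00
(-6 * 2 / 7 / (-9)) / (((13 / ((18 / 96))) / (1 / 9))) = 1 / 3276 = 0.00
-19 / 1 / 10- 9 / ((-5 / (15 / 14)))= 0.03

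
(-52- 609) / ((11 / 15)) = -901.36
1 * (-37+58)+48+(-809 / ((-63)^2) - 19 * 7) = -254825 / 3969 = -64.20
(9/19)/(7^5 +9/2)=18/638837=0.00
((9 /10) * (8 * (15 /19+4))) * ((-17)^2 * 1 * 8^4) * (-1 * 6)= -23267672064 /95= -244922863.83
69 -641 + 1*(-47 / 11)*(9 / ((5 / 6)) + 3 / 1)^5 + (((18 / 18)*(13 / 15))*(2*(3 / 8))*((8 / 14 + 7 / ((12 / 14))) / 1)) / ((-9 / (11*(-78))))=-18524651758181 / 8662500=-2138487.94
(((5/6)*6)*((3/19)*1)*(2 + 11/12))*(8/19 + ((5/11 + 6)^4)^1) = 84514336725/21141604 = 3997.54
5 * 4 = 20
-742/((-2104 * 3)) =371/3156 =0.12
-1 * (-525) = 525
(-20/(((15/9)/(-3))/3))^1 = 108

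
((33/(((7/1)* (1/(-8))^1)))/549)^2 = 7744/1640961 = 0.00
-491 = -491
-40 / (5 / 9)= -72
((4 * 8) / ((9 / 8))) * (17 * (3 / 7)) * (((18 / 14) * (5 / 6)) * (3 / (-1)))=-32640 / 49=-666.12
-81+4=-77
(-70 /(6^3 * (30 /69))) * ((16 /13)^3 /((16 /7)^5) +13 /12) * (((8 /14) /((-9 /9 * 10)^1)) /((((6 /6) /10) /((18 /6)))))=43201475 /30371328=1.42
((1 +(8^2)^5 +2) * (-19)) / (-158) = 20401094713 / 158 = 129120852.61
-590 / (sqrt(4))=-295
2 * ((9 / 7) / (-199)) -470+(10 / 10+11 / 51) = -33304762 / 71043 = -468.80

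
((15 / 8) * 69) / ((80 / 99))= 20493 / 128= 160.10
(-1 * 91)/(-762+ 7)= 91/755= 0.12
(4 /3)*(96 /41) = 128 /41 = 3.12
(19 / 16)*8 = 19 / 2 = 9.50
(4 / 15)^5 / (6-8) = -512 / 759375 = -0.00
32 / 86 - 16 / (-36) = 316 / 387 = 0.82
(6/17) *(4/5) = 24/85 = 0.28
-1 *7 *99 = -693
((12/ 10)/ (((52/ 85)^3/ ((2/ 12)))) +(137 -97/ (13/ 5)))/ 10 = 14140361/ 1406080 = 10.06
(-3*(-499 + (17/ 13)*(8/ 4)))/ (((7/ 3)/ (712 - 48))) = 38563128/ 91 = 423770.64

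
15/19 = 0.79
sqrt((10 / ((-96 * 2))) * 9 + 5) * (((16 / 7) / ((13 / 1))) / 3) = 2 * sqrt(290) / 273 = 0.12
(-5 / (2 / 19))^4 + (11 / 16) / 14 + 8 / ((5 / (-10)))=1140305177 / 224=5090648.11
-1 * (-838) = 838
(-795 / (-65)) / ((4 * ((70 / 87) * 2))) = 13833 / 7280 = 1.90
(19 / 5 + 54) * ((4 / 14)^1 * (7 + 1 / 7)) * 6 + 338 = 51242 / 49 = 1045.76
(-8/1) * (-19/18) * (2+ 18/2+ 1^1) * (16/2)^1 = 2432/3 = 810.67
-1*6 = -6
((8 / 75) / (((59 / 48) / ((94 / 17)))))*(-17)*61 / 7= -733952 / 10325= -71.08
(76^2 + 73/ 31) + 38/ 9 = 1613339/ 279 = 5782.58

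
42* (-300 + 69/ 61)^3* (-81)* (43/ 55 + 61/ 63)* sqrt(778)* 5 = 1984195341441955296* sqrt(778)/ 2496791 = 22166240142995.95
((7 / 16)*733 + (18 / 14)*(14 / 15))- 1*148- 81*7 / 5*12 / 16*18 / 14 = 5163 / 80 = 64.54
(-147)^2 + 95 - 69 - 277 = 21358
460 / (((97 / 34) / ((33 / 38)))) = 258060 / 1843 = 140.02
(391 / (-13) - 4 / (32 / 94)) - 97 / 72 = -43.17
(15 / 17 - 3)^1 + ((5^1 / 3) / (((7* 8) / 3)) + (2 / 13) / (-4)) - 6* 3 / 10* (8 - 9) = -16511 / 61880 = -0.27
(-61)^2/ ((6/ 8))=14884/ 3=4961.33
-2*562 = -1124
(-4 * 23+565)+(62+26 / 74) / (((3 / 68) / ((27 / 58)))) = 1213471 / 1073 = 1130.91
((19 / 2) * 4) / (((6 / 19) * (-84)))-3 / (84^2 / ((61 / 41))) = -1.43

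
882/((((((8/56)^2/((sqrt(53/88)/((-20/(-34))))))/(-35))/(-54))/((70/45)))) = 54000891*sqrt(1166)/11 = 167632227.39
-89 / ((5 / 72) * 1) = -6408 / 5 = -1281.60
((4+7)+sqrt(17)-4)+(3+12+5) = sqrt(17)+27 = 31.12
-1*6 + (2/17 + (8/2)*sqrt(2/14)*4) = -100/17 + 16*sqrt(7)/7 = 0.17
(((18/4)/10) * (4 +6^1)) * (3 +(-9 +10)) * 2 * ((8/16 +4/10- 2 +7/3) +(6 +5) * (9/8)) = 4899/10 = 489.90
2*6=12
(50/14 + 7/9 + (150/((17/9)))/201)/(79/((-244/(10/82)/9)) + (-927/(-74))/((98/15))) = 441040965848/145211514345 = 3.04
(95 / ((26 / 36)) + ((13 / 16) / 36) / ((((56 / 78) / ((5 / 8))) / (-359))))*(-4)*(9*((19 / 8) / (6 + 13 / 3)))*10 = -59508055575 / 5777408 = -10300.13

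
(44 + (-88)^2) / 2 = 3894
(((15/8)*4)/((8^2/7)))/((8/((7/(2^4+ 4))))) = 147/4096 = 0.04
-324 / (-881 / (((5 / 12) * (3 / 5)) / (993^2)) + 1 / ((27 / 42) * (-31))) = 0.00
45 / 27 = 5 / 3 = 1.67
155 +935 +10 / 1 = 1100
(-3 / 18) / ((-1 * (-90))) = -0.00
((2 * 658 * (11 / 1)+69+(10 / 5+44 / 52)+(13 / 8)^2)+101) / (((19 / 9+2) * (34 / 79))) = 509830371 / 61568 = 8280.77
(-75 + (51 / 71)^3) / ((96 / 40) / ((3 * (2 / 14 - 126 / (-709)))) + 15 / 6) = -141655607780 / 9482136123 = -14.94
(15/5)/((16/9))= 27/16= 1.69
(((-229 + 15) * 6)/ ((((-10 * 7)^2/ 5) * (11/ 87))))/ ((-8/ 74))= 95.85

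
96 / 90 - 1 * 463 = -6929 / 15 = -461.93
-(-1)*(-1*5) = -5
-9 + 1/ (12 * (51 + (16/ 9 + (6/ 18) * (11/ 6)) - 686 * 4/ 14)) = -46209/ 5134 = -9.00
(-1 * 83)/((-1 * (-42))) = -83/42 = -1.98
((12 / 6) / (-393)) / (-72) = 1 / 14148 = 0.00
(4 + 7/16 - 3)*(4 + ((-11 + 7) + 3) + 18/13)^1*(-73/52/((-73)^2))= -1311/789568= -0.00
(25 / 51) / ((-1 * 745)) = -5 / 7599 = -0.00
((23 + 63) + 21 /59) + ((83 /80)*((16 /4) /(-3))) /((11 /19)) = 83.97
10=10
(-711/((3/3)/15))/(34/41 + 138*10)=-437265/56614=-7.72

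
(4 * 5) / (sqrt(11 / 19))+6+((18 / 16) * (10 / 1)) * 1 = 69 / 4+20 * sqrt(209) / 11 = 43.54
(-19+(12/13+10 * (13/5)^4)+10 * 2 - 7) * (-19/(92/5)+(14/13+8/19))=77656032/369265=210.30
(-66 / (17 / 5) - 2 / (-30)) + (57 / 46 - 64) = -963103 / 11730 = -82.11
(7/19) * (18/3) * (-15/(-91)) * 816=73440/247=297.33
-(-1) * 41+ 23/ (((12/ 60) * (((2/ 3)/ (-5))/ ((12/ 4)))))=-5093/ 2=-2546.50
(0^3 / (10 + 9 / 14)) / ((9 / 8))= 0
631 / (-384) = -631 / 384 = -1.64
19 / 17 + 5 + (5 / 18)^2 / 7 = 236297 / 38556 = 6.13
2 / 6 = 1 / 3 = 0.33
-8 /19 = -0.42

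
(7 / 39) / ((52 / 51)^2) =6069 / 35152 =0.17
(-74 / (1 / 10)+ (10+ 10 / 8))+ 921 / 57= -54157 / 76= -712.59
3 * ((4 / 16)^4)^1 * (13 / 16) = 39 / 4096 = 0.01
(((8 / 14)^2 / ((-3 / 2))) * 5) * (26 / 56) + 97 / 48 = 8317 / 5488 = 1.52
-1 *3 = -3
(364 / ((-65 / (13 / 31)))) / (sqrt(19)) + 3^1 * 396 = 1188 - 364 * sqrt(19) / 2945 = 1187.46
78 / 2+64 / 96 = 119 / 3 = 39.67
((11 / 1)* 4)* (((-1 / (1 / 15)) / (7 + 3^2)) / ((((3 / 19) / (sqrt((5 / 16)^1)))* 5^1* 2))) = -209* sqrt(5) / 32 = -14.60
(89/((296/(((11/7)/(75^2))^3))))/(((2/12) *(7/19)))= 2250721/21081436523437500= 0.00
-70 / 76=-35 / 38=-0.92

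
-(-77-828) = 905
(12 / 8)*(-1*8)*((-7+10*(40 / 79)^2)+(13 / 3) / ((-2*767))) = 19614878 / 368219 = 53.27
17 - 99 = -82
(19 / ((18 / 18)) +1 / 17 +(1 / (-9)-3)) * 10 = 24400 / 153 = 159.48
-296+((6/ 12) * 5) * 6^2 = -206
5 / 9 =0.56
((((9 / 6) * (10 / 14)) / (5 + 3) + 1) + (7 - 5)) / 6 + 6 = 1461 / 224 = 6.52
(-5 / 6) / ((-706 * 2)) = 5 / 8472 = 0.00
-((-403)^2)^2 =-26376683281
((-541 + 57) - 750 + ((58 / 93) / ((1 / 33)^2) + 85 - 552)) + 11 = -31336 / 31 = -1010.84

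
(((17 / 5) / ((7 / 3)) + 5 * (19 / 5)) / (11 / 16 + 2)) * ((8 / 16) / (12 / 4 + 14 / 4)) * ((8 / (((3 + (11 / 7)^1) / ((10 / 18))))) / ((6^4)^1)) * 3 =179 / 135837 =0.00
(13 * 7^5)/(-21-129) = -218491/150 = -1456.61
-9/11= -0.82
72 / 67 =1.07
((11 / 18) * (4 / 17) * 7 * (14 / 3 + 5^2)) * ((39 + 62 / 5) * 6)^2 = 3621070376 / 1275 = 2840055.20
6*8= 48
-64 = -64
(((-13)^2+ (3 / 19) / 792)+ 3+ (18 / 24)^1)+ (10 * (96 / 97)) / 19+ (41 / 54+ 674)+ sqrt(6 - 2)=3722255695 / 4378968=850.03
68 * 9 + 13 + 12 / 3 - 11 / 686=431483 / 686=628.98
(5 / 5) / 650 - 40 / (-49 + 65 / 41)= 133493 / 157950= 0.85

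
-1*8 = -8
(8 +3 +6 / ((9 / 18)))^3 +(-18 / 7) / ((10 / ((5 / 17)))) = 1447864 / 119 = 12166.92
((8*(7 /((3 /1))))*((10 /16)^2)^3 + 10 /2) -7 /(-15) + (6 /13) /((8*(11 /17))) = 468707573 /70287360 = 6.67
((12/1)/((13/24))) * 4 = 1152/13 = 88.62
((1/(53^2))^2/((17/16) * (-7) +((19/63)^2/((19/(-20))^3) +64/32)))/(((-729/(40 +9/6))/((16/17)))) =9890944/8074959033383901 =0.00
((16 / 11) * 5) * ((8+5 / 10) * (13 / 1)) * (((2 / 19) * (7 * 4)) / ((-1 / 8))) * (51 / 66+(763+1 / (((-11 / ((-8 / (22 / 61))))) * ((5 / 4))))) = -19303787776 / 1331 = -14503221.47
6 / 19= 0.32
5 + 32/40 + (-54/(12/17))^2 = 117161/20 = 5858.05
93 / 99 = 0.94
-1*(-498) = 498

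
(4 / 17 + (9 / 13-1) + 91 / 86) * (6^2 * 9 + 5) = 6163815 / 19006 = 324.31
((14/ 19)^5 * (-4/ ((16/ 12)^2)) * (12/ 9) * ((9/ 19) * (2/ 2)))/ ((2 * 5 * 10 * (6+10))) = -453789/ 2352294050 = -0.00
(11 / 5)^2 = 121 / 25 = 4.84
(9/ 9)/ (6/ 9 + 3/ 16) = 48/ 41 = 1.17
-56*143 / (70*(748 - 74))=-286 / 1685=-0.17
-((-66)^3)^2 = -82653950016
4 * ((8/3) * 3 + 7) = 60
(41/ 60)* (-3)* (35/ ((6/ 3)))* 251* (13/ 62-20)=88389399/ 496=178204.43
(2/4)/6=1/12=0.08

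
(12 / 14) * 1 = 6 / 7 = 0.86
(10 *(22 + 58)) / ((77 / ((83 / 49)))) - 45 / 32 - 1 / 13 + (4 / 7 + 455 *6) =4311111995 / 1569568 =2746.69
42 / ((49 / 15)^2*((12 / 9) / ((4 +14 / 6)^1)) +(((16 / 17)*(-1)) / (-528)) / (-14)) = 470061900 / 25141847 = 18.70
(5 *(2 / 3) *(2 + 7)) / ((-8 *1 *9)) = -5 / 12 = -0.42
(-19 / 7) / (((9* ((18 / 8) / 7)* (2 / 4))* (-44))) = 38 / 891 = 0.04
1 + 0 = 1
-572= -572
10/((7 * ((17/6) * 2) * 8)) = 15/476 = 0.03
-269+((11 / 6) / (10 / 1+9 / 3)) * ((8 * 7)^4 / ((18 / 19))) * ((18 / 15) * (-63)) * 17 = -122296892493 / 65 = -1881490653.74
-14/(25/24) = -336/25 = -13.44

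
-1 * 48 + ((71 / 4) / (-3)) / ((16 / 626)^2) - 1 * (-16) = -6980375 / 768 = -9089.03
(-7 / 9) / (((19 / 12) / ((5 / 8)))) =-35 / 114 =-0.31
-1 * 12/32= -3/8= -0.38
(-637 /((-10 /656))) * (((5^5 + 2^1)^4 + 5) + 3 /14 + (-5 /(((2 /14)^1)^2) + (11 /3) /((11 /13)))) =59930245359340120492 /15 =3995349690622674699.47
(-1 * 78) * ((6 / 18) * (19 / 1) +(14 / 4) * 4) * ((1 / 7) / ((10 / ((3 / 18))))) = -793 / 210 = -3.78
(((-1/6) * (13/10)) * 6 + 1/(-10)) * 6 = -42/5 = -8.40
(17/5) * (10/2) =17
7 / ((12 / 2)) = 1.17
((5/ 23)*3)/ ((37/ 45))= 675/ 851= 0.79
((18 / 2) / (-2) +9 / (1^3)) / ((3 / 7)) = 21 / 2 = 10.50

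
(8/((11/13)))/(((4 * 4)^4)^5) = 13/1662273001970115115220992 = 0.00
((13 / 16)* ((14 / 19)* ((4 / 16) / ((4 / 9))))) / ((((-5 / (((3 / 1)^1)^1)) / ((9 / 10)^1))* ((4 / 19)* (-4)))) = 22113 / 102400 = 0.22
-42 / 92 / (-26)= 21 / 1196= 0.02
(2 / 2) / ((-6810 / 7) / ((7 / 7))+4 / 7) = -7 / 6806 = -0.00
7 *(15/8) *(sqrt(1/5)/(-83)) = -0.07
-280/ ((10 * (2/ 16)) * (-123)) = 224/ 123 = 1.82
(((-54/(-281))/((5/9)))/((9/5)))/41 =54/11521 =0.00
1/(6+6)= 0.08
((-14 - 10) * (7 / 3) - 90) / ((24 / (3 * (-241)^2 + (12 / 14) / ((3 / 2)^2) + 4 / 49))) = -1869806597 / 1764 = -1059981.06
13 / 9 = 1.44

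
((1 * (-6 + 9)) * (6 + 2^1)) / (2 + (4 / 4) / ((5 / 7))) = 120 / 17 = 7.06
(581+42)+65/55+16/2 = 632.18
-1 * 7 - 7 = -14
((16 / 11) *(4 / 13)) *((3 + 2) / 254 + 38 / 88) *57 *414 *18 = 17146873152 / 199771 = 85832.64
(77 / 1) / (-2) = -77 / 2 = -38.50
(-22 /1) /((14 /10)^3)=-2750 /343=-8.02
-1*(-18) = 18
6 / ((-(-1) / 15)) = 90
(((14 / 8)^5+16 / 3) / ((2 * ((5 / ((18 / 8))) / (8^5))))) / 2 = 80166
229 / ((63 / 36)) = 916 / 7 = 130.86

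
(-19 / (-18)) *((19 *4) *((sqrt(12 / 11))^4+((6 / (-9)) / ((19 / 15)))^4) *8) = 319619584 / 393129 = 813.01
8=8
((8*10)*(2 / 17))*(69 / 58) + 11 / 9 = 55103 / 4437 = 12.42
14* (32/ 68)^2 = 896/ 289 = 3.10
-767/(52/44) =-649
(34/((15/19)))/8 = 323/60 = 5.38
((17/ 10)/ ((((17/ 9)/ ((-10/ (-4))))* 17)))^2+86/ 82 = 202153/ 189584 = 1.07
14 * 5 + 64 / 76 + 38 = 2068 / 19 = 108.84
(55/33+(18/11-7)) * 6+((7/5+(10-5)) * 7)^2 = 545836/275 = 1984.86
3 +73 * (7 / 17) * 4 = 2095 / 17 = 123.24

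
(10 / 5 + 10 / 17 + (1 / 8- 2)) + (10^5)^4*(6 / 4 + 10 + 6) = 238000000000000000000097 / 136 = 1750000000000000000000.71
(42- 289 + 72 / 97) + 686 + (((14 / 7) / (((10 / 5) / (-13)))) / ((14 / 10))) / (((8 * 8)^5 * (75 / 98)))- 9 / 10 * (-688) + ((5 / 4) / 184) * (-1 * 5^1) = 3804950856635543 / 3593277014016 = 1058.91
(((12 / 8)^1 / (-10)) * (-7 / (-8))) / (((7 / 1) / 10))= -3 / 16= -0.19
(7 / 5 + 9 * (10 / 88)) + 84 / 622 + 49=3527583 / 68420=51.56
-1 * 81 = -81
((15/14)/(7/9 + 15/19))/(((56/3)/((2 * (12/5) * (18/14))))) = 0.23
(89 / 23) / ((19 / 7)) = 623 / 437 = 1.43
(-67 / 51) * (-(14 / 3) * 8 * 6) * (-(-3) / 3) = 15008 / 51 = 294.27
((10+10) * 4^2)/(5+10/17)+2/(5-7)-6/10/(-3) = 5364/95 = 56.46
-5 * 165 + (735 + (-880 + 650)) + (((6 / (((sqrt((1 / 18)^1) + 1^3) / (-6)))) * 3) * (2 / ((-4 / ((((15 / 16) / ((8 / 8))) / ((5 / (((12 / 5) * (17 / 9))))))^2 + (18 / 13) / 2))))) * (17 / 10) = -2372249 / 13000 - 595917 * sqrt(2) / 26000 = -214.89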